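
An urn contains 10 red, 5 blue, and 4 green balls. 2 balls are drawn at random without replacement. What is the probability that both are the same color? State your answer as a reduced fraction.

There are C(19,2) = 171 ways to draw 2 balls.
All same color: C(10,2) + C(5,2) + C(4,2) = 45 + 10 + 6 = 61.
Probability = 61/171.

61/171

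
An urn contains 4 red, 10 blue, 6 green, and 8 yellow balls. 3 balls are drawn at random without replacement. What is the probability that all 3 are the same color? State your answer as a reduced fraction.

50/819

There are C(28,3) = 3276 ways to draw 3 balls.
All same color: C(4,3) + C(10,3) + C(6,3) + C(8,3) = 4 + 120 + 20 + 56 = 200.
Probability = 200/3276 = 50/819.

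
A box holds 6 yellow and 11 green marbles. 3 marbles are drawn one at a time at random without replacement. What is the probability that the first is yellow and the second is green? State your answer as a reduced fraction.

Multiply the conditional probabilities at each draw: 6/17 · 11/16 = 66/272 = 33/136.

33/136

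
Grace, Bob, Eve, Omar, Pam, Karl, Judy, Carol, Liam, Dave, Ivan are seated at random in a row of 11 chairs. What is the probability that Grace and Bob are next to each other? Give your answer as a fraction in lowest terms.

There are 11! = 39916800 arrangements.
Treat Grace and Bob as a block: 10! arrangements of the blocks × 2 orders within the block = 2·3628800 = 7257600.
Probability = 7257600/39916800 = 2/11.

2/11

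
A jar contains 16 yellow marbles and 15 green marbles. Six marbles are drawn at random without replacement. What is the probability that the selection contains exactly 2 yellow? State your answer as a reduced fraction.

200/899

Total number of selections: C(31,6) = 736281.
Selections with exactly 2 yellow: choose 2 of the 16 yellow and 4 of the 15 green, C(16,2)·C(15,4) = 120·1365 = 163800.
Probability = 163800/736281 = 200/899.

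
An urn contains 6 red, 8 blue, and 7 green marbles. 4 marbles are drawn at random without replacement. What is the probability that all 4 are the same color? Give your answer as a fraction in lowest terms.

8/399

There are C(21,4) = 5985 ways to draw 4 marbles.
All same color: C(6,4) + C(8,4) + C(7,4) = 15 + 70 + 35 = 120.
Probability = 120/5985 = 8/399.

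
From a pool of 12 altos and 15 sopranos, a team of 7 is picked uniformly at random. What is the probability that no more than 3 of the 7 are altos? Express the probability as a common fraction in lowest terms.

439/690

Total selections: C(27,7) = 888030.
Favorable selections (no more than 3 altos): C(12,0)·C(15,7) + C(12,1)·C(15,6) + C(12,2)·C(15,5) + C(12,3)·C(15,4) = 6435 + 60060 + 198198 + 300300 = 564993.
Probability = 564993/888030 = 439/690.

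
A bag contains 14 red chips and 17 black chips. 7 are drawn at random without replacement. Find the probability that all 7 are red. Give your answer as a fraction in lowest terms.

There are C(31,7) = 2629575 possible selections.
Selections with all red: C(14,7) = 3432.
Probability = 3432/2629575 = 88/67425.

88/67425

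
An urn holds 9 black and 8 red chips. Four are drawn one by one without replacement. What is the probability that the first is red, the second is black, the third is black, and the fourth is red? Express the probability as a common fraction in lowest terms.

Multiply the conditional probabilities at each draw: 8/17 · 9/16 · 8/15 · 7/14 = 4032/57120 = 6/85.

6/85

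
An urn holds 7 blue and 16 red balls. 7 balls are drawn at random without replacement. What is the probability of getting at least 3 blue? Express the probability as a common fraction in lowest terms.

There are C(23,7) = 245157 ways to choose the 7.
Count the complement (fewer than 3 blue): C(7,0)·C(16,7) + C(7,1)·C(16,6) + C(7,2)·C(16,5) = 11440 + 56056 + 91728 = 159224.
Probability = 1 − 159224/245157 = 85933/245157.

85933/245157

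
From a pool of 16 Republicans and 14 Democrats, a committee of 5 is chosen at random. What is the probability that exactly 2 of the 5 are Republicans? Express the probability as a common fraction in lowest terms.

80/261

Total number of selections: C(30,5) = 142506.
Selections with exactly 2 Republicans: choose 2 of the 16 Republicans and 3 of the 14 Democrats, C(16,2)·C(14,3) = 120·364 = 43680.
Probability = 43680/142506 = 80/261.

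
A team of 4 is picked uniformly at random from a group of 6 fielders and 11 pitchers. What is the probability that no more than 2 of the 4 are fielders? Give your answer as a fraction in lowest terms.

There are C(17,4) = 2380 ways to choose the 4.
Count the complement (more than 2 fielders): C(6,3)·C(11,1) + C(6,4)·C(11,0) = 220 + 15 = 235.
Probability = 1 − 235/2380 = 2145/2380 = 429/476.

429/476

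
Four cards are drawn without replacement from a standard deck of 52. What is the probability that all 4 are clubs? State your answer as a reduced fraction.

11/4165

There are C(52,4) = 270725 possible 4-card hands.
Hands that are all clubs: C(13,4) = 715.
Probability = 715/270725 = 11/4165.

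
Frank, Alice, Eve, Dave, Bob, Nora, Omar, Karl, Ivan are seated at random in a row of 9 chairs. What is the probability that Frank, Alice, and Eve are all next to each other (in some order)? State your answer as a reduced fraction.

There are 9! = 362880 arrangements.
Treat the three as one block: 7! placements × 3! orders within the block = 5040·6 = 30240.
Probability = 30240/362880 = 1/12.

1/12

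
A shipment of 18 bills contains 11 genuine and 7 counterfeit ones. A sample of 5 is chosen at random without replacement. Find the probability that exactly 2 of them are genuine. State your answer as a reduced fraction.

There are C(18,5) = 8568 ways to choose 5 from 18.
Selections with exactly 2 genuine: choose 2 of the 11 genuine and 3 of the 7 counterfeit, C(11,2)·C(7,3) = 55·35 = 1925.
Probability = 1925/8568 = 275/1224.

275/1224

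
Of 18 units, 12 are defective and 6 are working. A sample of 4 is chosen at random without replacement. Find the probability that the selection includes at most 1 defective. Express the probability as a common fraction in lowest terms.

Total selections: C(18,4) = 3060.
Favorable selections (at most 1 defective): C(12,0)·C(6,4) + C(12,1)·C(6,3) = 15 + 240 = 255.
Probability = 255/3060 = 1/12.

1/12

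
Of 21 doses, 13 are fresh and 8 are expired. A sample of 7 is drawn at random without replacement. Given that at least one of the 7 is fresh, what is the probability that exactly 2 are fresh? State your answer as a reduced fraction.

21/559

Work in counts. Selections with at least one fresh: C(21,7) − C(8,7) = 116280 − 8 = 116272.
Of those, selections where exactly 2 are fresh: C(13,2)·C(8,5) = 78·56 = 4368.
Conditional probability = 4368/116272 = 21/559.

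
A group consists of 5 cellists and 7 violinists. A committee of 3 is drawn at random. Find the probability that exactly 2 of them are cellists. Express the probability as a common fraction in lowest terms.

The sample space is all 3-subsets of the 12: C(12,3) = 220.
Selections with exactly 2 cellists: choose 2 of the 5 cellists and 1 of the 7 violinists, C(5,2)·C(7,1) = 10·7 = 70.
Probability = 70/220 = 7/22.

7/22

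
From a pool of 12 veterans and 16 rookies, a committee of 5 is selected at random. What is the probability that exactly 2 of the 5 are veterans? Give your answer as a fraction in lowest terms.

Total number of selections: C(28,5) = 98280.
Selections with exactly 2 veterans: choose 2 of the 12 veterans and 3 of the 16 rookies, C(12,2)·C(16,3) = 66·560 = 36960.
Probability = 36960/98280 = 44/117.

44/117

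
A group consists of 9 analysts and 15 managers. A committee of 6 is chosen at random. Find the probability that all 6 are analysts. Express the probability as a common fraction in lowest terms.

3/4807

There are C(24,6) = 134596 possible selections.
Selections with all analysts: C(9,6) = 84.
Probability = 84/134596 = 3/4807.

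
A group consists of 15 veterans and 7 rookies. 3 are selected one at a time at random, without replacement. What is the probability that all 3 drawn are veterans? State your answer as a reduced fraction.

13/44

Multiply the conditional probabilities at each draw: 15/22 · 14/21 · 13/20 = 2730/9240 = 13/44.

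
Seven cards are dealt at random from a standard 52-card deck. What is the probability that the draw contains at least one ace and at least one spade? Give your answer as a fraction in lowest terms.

There are C(52,7) = 133784560 possible draws.
By inclusion-exclusion on the complements, draws missing all aces or all spades: C(48,7) + C(39,7) − C(36,7) = 73629072 + 15380937 − 8347680 = 80662329.
So draws with at least one of each: 133784560 − 80662329 = 53122231, probability 53122231/133784560.

53122231/133784560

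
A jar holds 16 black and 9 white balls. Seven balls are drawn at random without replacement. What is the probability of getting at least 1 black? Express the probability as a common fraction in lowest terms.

120166/120175

There are C(25,7) = 480700 ways to choose the 7.
The complement is all 7 are white: C(9,7) = 36.
Probability = 1 − 36/480700 = 480664/480700 = 120166/120175.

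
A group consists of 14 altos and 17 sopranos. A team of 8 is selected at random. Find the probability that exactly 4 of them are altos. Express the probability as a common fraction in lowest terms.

36652/121365

There are C(31,8) = 7888725 ways to choose 8 from 31.
Selections with exactly 4 altos: choose 4 of the 14 altos and 4 of the 17 sopranos, C(14,4)·C(17,4) = 1001·2380 = 2382380.
Probability = 2382380/7888725 = 36652/121365.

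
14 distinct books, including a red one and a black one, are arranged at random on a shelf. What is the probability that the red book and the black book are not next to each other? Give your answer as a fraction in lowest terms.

There are 14! = 87178291200 arrangements.
Arrangements with the red book and the black book adjacent: 2·13! = 12454041600.
So not adjacent: 87178291200 − 12454041600 = 74724249600, probability 74724249600/87178291200 = 6/7.

6/7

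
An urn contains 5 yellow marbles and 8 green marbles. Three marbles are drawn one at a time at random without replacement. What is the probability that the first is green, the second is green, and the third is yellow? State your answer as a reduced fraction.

70/429

Multiply the conditional probabilities at each draw: 8/13 · 7/12 · 5/11 = 280/1716 = 70/429.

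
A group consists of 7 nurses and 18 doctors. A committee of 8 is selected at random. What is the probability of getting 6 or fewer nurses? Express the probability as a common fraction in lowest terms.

120173/120175

There are C(25,8) = 1081575 ways to choose the 8.
The complement is exactly 7 nurses: C(7,7)·C(18,1) = 18.
Probability = 1 − 18/1081575 = 1081557/1081575 = 120173/120175.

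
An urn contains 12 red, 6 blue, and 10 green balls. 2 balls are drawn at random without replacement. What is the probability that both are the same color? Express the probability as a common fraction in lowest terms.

There are C(28,2) = 378 ways to draw 2 balls.
All same color: C(12,2) + C(6,2) + C(10,2) = 66 + 15 + 45 = 126.
Probability = 126/378 = 1/3.

1/3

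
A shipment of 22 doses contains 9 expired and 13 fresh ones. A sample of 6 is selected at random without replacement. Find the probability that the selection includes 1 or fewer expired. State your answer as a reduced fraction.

There are C(22,6) = 74613 ways to choose the 6.
Favorable selections (1 or fewer expired): C(9,0)·C(13,6) + C(9,1)·C(13,5) = 1716 + 11583 = 13299.
Probability = 13299/74613 = 403/2261.

403/2261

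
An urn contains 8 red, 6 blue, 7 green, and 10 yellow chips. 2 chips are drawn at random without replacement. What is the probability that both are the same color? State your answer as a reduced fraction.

There are C(31,2) = 465 ways to draw 2 chips.
All same color: C(8,2) + C(6,2) + C(7,2) + C(10,2) = 28 + 15 + 21 + 45 = 109.
Probability = 109/465.

109/465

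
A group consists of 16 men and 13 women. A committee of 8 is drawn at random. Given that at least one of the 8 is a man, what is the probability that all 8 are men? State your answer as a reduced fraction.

5/1667

Work in counts. Selections with at least one man: C(29,8) − C(13,8) = 4292145 − 1287 = 4290858.
Of those, selections where all 8 are men: C(16,8) = 12870.
Conditional probability = 12870/4290858 = 5/1667.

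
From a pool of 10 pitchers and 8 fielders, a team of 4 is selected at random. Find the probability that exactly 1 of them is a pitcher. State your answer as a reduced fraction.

The sample space is all 4-subsets of the 18: C(18,4) = 3060.
Selections with exactly 1 pitcher: choose 1 of the 10 pitchers and 3 of the 8 fielders, C(10,1)·C(8,3) = 10·56 = 560.
Probability = 560/3060 = 28/153.

28/153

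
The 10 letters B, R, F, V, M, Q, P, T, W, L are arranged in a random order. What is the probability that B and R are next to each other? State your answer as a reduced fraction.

There are 10! = 3628800 arrangements.
Treat B and R as a block: 9! arrangements of the blocks × 2 orders within the block = 2·362880 = 725760.
Probability = 725760/3628800 = 1/5.

1/5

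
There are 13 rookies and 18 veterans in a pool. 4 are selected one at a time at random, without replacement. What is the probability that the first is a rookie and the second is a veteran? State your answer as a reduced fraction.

Multiply the conditional probabilities at each draw: 13/31 · 18/30 = 234/930 = 39/155.

39/155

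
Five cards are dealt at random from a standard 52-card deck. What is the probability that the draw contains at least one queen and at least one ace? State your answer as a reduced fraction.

6509/64974

There are C(52,5) = 2598960 possible draws.
By inclusion-exclusion on the complements, draws missing all queens or all aces: C(48,5) + C(48,5) − C(44,5) = 1712304 + 1712304 − 1086008 = 2338600.
So draws with at least one of each: 2598960 − 2338600 = 260360, probability 260360/2598960 = 6509/64974.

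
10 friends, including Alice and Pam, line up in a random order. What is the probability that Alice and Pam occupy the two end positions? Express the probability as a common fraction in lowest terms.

There are 10! = 3628800 arrangements.
Place Alice and Pam at the ends in 2 ways, arrange the remaining 8 in 8! = 40320 ways: 2·40320 = 80640.
Probability = 80640/3628800 = 1/45.

1/45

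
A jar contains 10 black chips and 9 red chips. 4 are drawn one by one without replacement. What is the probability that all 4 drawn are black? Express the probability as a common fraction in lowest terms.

Multiply the conditional probabilities at each draw: 10/19 · 9/18 · 8/17 · 7/16 = 5040/93024 = 35/646.

35/646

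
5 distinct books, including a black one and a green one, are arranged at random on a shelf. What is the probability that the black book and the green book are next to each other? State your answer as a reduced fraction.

2/5

There are 5! = 120 arrangements.
Treat the black book and the green book as a block: 4! arrangements of the blocks × 2 orders within the block = 2·24 = 48.
Probability = 48/120 = 2/5.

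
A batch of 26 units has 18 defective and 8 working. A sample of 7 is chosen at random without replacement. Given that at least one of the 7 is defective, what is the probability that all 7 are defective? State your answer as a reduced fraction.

221/4568

Work in counts. Selections with at least one defective: C(26,7) − C(8,7) = 657800 − 8 = 657792.
Of those, selections where all 7 are defective: C(18,7) = 31824.
Conditional probability = 31824/657792 = 221/4568.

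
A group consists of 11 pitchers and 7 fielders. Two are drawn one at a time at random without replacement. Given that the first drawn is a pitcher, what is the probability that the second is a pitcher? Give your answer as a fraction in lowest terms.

10/17

After removing one pitcher, 17 remain: 10 pitchers and 7 fielders.
So the probability the next is a pitcher is 10/17.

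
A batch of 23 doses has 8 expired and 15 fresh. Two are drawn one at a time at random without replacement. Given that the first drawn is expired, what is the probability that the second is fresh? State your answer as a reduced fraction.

15/22

After removing one expired, 22 remain: 7 expired and 15 fresh.
So the probability the next is fresh is 15/22.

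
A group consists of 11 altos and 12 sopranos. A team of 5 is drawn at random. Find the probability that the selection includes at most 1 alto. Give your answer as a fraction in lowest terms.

81/437

Total selections: C(23,5) = 33649.
Favorable selections (at most 1 alto): C(11,0)·C(12,5) + C(11,1)·C(12,4) = 792 + 5445 = 6237.
Probability = 6237/33649 = 81/437.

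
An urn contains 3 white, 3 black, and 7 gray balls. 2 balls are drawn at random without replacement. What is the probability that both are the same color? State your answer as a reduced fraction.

There are C(13,2) = 78 ways to draw 2 balls.
All same color: C(3,2) + C(3,2) + C(7,2) = 3 + 3 + 21 = 27.
Probability = 27/78 = 9/26.

9/26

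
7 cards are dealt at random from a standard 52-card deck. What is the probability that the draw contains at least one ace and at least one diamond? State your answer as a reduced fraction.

53122231/133784560

There are C(52,7) = 133784560 possible draws.
By inclusion-exclusion on the complements, draws missing all aces or all diamonds: C(48,7) + C(39,7) − C(36,7) = 73629072 + 15380937 − 8347680 = 80662329.
So draws with at least one of each: 133784560 − 80662329 = 53122231, probability 53122231/133784560.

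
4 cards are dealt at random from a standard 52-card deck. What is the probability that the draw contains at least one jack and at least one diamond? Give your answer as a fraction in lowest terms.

There are C(52,4) = 270725 possible draws.
By inclusion-exclusion on the complements, draws missing all jacks or all diamonds: C(48,4) + C(39,4) − C(36,4) = 194580 + 82251 − 58905 = 217926.
So draws with at least one of each: 270725 − 217926 = 52799, probability 52799/270725.

52799/270725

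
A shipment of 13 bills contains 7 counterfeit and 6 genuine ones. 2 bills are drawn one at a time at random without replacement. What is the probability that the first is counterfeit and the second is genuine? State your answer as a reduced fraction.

7/26

Multiply the conditional probabilities at each draw: 7/13 · 6/12 = 42/156 = 7/26.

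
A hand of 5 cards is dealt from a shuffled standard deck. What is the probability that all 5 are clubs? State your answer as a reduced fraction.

33/66640

There are C(52,5) = 2598960 possible 5-card hands.
Hands that are all clubs: C(13,5) = 1287.
Probability = 1287/2598960 = 33/66640.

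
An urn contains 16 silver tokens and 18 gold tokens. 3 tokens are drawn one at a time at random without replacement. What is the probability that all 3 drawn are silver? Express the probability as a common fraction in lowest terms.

35/374

Multiply the conditional probabilities at each draw: 16/34 · 15/33 · 14/32 = 3360/35904 = 35/374.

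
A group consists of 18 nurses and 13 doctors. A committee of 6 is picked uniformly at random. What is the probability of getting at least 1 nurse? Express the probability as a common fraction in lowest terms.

There are C(31,6) = 736281 ways to choose the 6.
The complement is all 6 are doctors: C(13,6) = 1716.
Probability = 1 − 1716/736281 = 734565/736281 = 18835/18879.

18835/18879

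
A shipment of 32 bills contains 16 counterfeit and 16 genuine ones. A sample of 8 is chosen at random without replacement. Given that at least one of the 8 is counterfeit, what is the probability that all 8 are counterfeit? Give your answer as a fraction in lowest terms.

Work in counts. Selections with at least one counterfeit: C(32,8) − C(16,8) = 10518300 − 12870 = 10505430.
Of those, selections where all 8 are counterfeit: C(16,8) = 12870.
Conditional probability = 12870/10505430 = 11/8979.

11/8979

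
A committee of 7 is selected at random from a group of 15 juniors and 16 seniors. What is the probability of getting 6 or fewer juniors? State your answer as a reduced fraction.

4484/4495

There are C(31,7) = 2629575 ways to choose the 7.
The complement is exactly 7 juniors: C(15,7)·C(16,0) = 6435.
Probability = 1 − 6435/2629575 = 2623140/2629575 = 4484/4495.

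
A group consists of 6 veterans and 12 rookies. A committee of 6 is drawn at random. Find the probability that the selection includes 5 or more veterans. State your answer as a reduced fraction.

73/18564

There are C(18,6) = 18564 ways to choose the 6.
Favorable selections (5 or more veterans): C(6,5)·C(12,1) + C(6,6)·C(12,0) = 72 + 1 = 73.
Probability = 73/18564.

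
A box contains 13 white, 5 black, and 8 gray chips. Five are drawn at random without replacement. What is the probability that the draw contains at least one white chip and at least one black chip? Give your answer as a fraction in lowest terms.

There are C(26,5) = 65780 possible draws.
By inclusion-exclusion on the complements, draws missing all white or all black: C(13,5) + C(21,5) − C(8,5) = 1287 + 20349 − 56 = 21580.
So draws with at least one of each: 65780 − 21580 = 44200, probability 44200/65780 = 170/253.

170/253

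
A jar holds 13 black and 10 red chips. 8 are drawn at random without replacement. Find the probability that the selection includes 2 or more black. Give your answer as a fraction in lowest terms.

Total selections: C(23,8) = 490314.
Favorable selections (2 or more black): C(13,2)·C(10,6) + C(13,3)·C(10,5) + C(13,4)·C(10,4) + C(13,5)·C(10,3) + C(13,6)·C(10,2) + C(13,7)·C(10,1) + C(13,8)·C(10,0) = 16380 + 72072 + 150150 + 154440 + 77220 + 17160 + 1287 = 488709.
Probability = 488709/490314 = 162903/163438.

162903/163438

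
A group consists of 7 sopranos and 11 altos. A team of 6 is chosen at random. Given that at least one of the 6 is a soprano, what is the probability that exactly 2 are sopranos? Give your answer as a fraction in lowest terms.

165/431

Work in counts. Selections with at least one soprano: C(18,6) − C(11,6) = 18564 − 462 = 18102.
Of those, selections where exactly 2 are sopranos: C(7,2)·C(11,4) = 21·330 = 6930.
Conditional probability = 6930/18102 = 165/431.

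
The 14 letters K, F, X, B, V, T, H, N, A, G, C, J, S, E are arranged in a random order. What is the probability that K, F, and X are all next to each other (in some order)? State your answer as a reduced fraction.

There are 14! = 87178291200 arrangements.
Treat the three as one block: 12! placements × 3! orders within the block = 479001600·6 = 2874009600.
Probability = 2874009600/87178291200 = 3/91.

3/91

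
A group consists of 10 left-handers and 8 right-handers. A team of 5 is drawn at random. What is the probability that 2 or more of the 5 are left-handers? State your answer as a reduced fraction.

Total selections: C(18,5) = 8568.
Count the complement (fewer than 2 left-handers): C(10,0)·C(8,5) + C(10,1)·C(8,4) = 56 + 700 = 756.
Probability = 1 − 756/8568 = 7812/8568 = 31/34.

31/34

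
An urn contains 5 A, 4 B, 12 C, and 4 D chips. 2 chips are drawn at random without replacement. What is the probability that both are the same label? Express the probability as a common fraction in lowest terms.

22/75

There are C(25,2) = 300 ways to draw 2 chips.
All same label: C(5,2) + C(4,2) + C(12,2) + C(4,2) = 10 + 6 + 66 + 6 = 88.
Probability = 88/300 = 22/75.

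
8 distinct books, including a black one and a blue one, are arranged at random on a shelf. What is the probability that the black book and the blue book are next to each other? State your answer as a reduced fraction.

There are 8! = 40320 arrangements.
Treat the black book and the blue book as a block: 7! arrangements of the blocks × 2 orders within the block = 2·5040 = 10080.
Probability = 10080/40320 = 1/4.

1/4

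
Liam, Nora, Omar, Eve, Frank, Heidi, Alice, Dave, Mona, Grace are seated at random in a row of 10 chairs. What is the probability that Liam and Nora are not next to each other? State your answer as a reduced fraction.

There are 10! = 3628800 arrangements.
Arrangements with Liam and Nora adjacent: 2·9! = 725760.
So not adjacent: 3628800 − 725760 = 2903040, probability 2903040/3628800 = 4/5.

4/5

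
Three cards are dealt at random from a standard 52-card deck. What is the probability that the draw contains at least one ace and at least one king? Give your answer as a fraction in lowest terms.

There are C(52,3) = 22100 possible draws.
By inclusion-exclusion on the complements, draws missing all aces or all kings: C(48,3) + C(48,3) − C(44,3) = 17296 + 17296 − 13244 = 21348.
So draws with at least one of each: 22100 − 21348 = 752, probability 752/22100 = 188/5525.

188/5525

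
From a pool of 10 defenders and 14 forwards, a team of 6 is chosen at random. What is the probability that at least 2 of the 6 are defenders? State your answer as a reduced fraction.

Total selections: C(24,6) = 134596.
Count the complement (fewer than 2 defenders): C(10,0)·C(14,6) + C(10,1)·C(14,5) = 3003 + 20020 = 23023.
Probability = 1 − 23023/134596 = 111573/134596 = 63/76.

63/76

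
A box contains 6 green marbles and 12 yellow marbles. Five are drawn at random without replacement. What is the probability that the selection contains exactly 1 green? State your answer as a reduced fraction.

Total number of selections: C(18,5) = 8568.
Selections with exactly 1 green: choose 1 of the 6 green and 4 of the 12 yellow, C(6,1)·C(12,4) = 6·495 = 2970.
Probability = 2970/8568 = 165/476.

165/476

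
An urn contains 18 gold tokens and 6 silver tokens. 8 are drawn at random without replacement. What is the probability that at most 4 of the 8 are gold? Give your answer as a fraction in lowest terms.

333/4807

There are C(24,8) = 735471 ways to choose the 8.
Favorable selections (at most 4 gold): C(18,2)·C(6,6) + C(18,3)·C(6,5) + C(18,4)·C(6,4) = 153 + 4896 + 45900 = 50949.
Probability = 50949/735471 = 333/4807.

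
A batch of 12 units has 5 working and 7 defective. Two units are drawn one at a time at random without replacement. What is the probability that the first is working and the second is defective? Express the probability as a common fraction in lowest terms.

Multiply the conditional probabilities at each draw: 5/12 · 7/11 = 35/132.

35/132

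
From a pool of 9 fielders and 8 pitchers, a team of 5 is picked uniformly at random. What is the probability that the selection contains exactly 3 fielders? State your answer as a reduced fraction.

The sample space is all 5-subsets of the 17: C(17,5) = 6188.
Selections with exactly 3 fielders: choose 3 of the 9 fielders and 2 of the 8 pitchers, C(9,3)·C(8,2) = 84·28 = 2352.
Probability = 2352/6188 = 84/221.

84/221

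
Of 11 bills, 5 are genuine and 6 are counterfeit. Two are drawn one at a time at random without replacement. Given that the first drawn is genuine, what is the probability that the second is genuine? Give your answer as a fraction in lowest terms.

2/5

After removing one genuine, 10 remain: 4 genuine and 6 counterfeit.
So the probability the next is genuine is 4/10 = 2/5.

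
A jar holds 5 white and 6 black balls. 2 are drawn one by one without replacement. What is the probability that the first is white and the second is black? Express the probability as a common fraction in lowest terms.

3/11

Multiply the conditional probabilities at each draw: 5/11 · 6/10 = 30/110 = 3/11.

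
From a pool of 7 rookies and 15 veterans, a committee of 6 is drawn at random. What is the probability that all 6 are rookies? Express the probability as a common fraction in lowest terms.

1/10659

There are C(22,6) = 74613 possible selections.
Selections with all rookies: C(7,6) = 7.
Probability = 7/74613 = 1/10659.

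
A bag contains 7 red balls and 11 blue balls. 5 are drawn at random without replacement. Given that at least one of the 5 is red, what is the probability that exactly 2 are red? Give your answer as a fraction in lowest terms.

Work in counts. Selections with at least one red: C(18,5) − C(11,5) = 8568 − 462 = 8106.
Of those, selections where exactly 2 are red: C(7,2)·C(11,3) = 21·165 = 3465.
Conditional probability = 3465/8106 = 165/386.

165/386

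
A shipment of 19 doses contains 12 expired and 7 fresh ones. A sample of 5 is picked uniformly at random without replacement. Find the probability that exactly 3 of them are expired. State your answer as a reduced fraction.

385/969

There are C(19,5) = 11628 ways to choose 5 from 19.
Selections with exactly 3 expired: choose 3 of the 12 expired and 2 of the 7 fresh, C(12,3)·C(7,2) = 220·21 = 4620.
Probability = 4620/11628 = 385/969.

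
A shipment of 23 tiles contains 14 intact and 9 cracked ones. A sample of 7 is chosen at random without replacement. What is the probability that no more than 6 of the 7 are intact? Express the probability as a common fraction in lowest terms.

There are C(23,7) = 245157 ways to choose the 7.
The complement is exactly 7 intact: C(14,7)·C(9,0) = 3432.
Probability = 1 − 3432/245157 = 241725/245157 = 7325/7429.

7325/7429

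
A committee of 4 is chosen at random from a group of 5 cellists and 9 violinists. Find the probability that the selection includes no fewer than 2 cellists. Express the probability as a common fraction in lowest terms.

5/11

Total selections: C(14,4) = 1001.
Count the complement (fewer than 2 cellists): C(5,0)·C(9,4) + C(5,1)·C(9,3) = 126 + 420 = 546.
Probability = 1 − 546/1001 = 455/1001 = 5/11.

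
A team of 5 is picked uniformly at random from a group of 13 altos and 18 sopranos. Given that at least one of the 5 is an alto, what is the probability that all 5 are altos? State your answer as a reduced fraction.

Work in counts. Selections with at least one alto: C(31,5) − C(18,5) = 169911 − 8568 = 161343.
Of those, selections where all 5 are altos: C(13,5) = 1287.
Conditional probability = 1287/161343 = 11/1379.

11/1379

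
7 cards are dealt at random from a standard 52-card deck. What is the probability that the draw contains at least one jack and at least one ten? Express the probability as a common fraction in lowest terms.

There are C(52,7) = 133784560 possible draws.
By inclusion-exclusion on the complements, draws missing all jacks or all tens: C(48,7) + C(48,7) − C(44,7) = 73629072 + 73629072 − 38320568 = 108937576.
So draws with at least one of each: 133784560 − 108937576 = 24846984, probability 24846984/133784560 = 3105873/16723070.

3105873/16723070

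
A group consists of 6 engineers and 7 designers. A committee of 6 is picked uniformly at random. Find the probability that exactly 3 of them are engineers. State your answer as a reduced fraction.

There are C(13,6) = 1716 ways to choose 6 from 13.
Selections with exactly 3 engineers: choose 3 of the 6 engineers and 3 of the 7 designers, C(6,3)·C(7,3) = 20·35 = 700.
Probability = 700/1716 = 175/429.

175/429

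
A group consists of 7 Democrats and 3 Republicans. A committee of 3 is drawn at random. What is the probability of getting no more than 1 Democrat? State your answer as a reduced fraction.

11/60

Total selections: C(10,3) = 120.
Favorable selections (no more than 1 Democrat): C(7,0)·C(3,3) + C(7,1)·C(3,2) = 1 + 21 = 22.
Probability = 22/120 = 11/60.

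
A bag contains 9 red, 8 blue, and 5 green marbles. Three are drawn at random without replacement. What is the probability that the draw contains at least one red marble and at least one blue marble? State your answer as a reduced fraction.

There are C(22,3) = 1540 possible draws.
By inclusion-exclusion on the complements, draws missing all red or all blue: C(13,3) + C(14,3) − C(5,3) = 286 + 364 − 10 = 640.
So draws with at least one of each: 1540 − 640 = 900, probability 900/1540 = 45/77.

45/77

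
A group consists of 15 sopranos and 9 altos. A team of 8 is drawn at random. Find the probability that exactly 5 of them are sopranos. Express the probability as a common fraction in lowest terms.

2548/7429

Total number of selections: C(24,8) = 735471.
Selections with exactly 5 sopranos: choose 5 of the 15 sopranos and 3 of the 9 altos, C(15,5)·C(9,3) = 3003·84 = 252252.
Probability = 252252/735471 = 2548/7429.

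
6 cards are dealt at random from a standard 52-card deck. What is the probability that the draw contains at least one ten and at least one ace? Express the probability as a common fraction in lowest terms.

There are C(52,6) = 20358520 possible draws.
By inclusion-exclusion on the complements, draws missing all tens or all aces: C(48,6) + C(48,6) − C(44,6) = 12271512 + 12271512 − 7059052 = 17483972.
So draws with at least one of each: 20358520 − 17483972 = 2874548, probability 2874548/20358520 = 718637/5089630.

718637/5089630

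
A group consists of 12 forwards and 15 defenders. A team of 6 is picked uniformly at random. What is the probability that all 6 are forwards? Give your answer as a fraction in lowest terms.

14/4485

There are C(27,6) = 296010 possible selections.
Selections with all forwards: C(12,6) = 924.
Probability = 924/296010 = 14/4485.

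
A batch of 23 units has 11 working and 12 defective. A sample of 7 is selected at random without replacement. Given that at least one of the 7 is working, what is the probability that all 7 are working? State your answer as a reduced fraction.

2/1481

Work in counts. Selections with at least one working: C(23,7) − C(12,7) = 245157 − 792 = 244365.
Of those, selections where all 7 are working: C(11,7) = 330.
Conditional probability = 330/244365 = 2/1481.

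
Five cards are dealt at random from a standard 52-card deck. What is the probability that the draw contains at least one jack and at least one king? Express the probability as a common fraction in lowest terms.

6509/64974

There are C(52,5) = 2598960 possible draws.
By inclusion-exclusion on the complements, draws missing all jacks or all kings: C(48,5) + C(48,5) − C(44,5) = 1712304 + 1712304 − 1086008 = 2338600.
So draws with at least one of each: 2598960 − 2338600 = 260360, probability 260360/2598960 = 6509/64974.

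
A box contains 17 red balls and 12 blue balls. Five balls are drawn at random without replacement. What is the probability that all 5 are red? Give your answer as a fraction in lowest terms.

68/1305

There are C(29,5) = 118755 possible selections.
Selections with all red: C(17,5) = 6188.
Probability = 6188/118755 = 68/1305.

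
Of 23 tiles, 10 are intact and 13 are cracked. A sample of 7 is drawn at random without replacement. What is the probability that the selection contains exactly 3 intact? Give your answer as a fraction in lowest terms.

2600/7429

The sample space is all 7-subsets of the 23: C(23,7) = 245157.
Selections with exactly 3 intact: choose 3 of the 10 intact and 4 of the 13 cracked, C(10,3)·C(13,4) = 120·715 = 85800.
Probability = 85800/245157 = 2600/7429.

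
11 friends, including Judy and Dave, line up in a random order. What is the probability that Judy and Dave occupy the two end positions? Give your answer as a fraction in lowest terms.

1/55

There are 11! = 39916800 arrangements.
Place Judy and Dave at the ends in 2 ways, arrange the remaining 9 in 9! = 362880 ways: 2·362880 = 725760.
Probability = 725760/39916800 = 1/55.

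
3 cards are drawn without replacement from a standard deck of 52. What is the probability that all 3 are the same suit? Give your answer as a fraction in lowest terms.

There are C(52,3) = 22100 possible 3-card hands.
Hands of one suit: 4 suits × C(13,3) = 4·286 = 1144.
Probability = 1144/22100 = 22/425.

22/425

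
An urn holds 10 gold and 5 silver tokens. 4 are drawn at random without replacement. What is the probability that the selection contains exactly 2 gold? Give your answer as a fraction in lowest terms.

30/91

There are C(15,4) = 1365 ways to choose 4 from 15.
Selections with exactly 2 gold: choose 2 of the 10 gold and 2 of the 5 silver, C(10,2)·C(5,2) = 45·10 = 450.
Probability = 450/1365 = 30/91.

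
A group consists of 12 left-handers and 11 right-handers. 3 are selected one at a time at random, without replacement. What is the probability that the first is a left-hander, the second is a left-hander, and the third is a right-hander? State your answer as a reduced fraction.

22/161

Multiply the conditional probabilities at each draw: 12/23 · 11/22 · 11/21 = 1452/10626 = 22/161.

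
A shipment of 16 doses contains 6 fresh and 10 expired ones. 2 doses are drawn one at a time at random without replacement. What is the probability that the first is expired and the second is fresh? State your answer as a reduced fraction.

1/4

Multiply the conditional probabilities at each draw: 10/16 · 6/15 = 60/240 = 1/4.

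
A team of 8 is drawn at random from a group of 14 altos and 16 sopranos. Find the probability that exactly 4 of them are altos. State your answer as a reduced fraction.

28028/90045

There are C(30,8) = 5852925 ways to choose 8 from 30.
Selections with exactly 4 altos: choose 4 of the 14 altos and 4 of the 16 sopranos, C(14,4)·C(16,4) = 1001·1820 = 1821820.
Probability = 1821820/5852925 = 28028/90045.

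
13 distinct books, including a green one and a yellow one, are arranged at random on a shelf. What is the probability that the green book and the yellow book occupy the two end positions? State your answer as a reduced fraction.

There are 13! = 6227020800 arrangements.
Place the green book and the yellow book at the ends in 2 ways, arrange the remaining 11 in 11! = 39916800 ways: 2·39916800 = 79833600.
Probability = 79833600/6227020800 = 1/78.

1/78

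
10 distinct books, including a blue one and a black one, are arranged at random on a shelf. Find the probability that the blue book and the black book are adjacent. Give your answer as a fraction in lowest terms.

There are 10! = 3628800 arrangements.
Treat the blue book and the black book as a block: 9! arrangements of the blocks × 2 orders within the block = 2·362880 = 725760.
Probability = 725760/3628800 = 1/5.

1/5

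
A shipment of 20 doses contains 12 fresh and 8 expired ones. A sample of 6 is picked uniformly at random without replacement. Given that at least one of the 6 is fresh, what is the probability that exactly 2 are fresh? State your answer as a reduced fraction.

Work in counts. Selections with at least one fresh: C(20,6) − C(8,6) = 38760 − 28 = 38732.
Of those, selections where exactly 2 are fresh: C(12,2)·C(8,4) = 66·70 = 4620.
Conditional probability = 4620/38732 = 1155/9683.

1155/9683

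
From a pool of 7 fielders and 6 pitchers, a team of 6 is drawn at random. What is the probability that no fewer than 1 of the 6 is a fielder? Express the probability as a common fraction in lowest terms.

Total selections: C(13,6) = 1716.
The complement is all 6 are pitchers: C(6,6) = 1.
Probability = 1 − 1/1716 = 1715/1716.

1715/1716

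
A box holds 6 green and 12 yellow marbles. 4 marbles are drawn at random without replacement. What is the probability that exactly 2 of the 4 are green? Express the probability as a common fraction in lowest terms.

There are C(18,4) = 3060 ways to choose 4 from 18.
Selections with exactly 2 green: choose 2 of the 6 green and 2 of the 12 yellow, C(6,2)·C(12,2) = 15·66 = 990.
Probability = 990/3060 = 11/34.

11/34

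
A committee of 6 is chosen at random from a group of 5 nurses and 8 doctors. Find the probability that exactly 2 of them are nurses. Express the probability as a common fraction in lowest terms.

The sample space is all 6-subsets of the 13: C(13,6) = 1716.
Selections with exactly 2 nurses: choose 2 of the 5 nurses and 4 of the 8 doctors, C(5,2)·C(8,4) = 10·70 = 700.
Probability = 700/1716 = 175/429.

175/429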